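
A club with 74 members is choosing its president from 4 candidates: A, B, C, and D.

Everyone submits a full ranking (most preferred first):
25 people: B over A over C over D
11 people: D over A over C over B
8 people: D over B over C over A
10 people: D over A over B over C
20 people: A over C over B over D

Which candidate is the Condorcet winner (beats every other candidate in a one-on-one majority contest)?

A

A vs B: 41–33
A vs C: 66–8
A vs D: 45–29
A beats every other candidate.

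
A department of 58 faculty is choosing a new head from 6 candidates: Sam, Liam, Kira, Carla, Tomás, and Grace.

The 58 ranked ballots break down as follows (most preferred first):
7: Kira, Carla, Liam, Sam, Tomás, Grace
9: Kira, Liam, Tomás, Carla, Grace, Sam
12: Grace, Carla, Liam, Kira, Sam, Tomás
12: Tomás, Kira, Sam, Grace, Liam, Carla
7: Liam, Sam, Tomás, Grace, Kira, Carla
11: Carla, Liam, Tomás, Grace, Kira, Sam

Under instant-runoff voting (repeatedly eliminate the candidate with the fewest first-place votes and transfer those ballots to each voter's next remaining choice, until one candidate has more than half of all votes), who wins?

Tomás

Round 1: Sam 0, Liam 7, Kira 16, Carla 11, Tomás 12, Grace 12. Sam eliminated.
Round 2: Liam 7, Kira 16, Carla 11, Tomás 12, Grace 12. Liam eliminated.
Round 3: Kira 16, Carla 11, Tomás 19, Grace 12. Carla eliminated.
Round 4: Kira 16, Tomás 30, Grace 12. Tomás has a majority (≥30).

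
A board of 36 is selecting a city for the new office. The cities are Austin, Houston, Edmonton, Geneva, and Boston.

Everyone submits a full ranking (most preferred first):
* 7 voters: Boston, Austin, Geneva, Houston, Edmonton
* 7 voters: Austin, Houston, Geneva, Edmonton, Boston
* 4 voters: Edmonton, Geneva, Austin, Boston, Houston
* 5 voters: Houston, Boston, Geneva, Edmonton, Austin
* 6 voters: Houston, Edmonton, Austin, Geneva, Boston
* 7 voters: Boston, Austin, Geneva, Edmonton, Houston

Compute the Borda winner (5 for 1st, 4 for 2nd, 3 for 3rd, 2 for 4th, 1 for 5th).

Austin: 7×4 + 7×5 + 4×3 + 5×1 + 6×3 + 7×4 = 126
Houston: 7×2 + 7×4 + 4×1 + 5×5 + 6×5 + 7×1 = 108
Edmonton: 7×1 + 7×2 + 4×5 + 5×2 + 6×4 + 7×2 = 89
Geneva: 7×3 + 7×3 + 4×4 + 5×3 + 6×2 + 7×3 = 106
Boston: 7×5 + 7×1 + 4×2 + 5×4 + 6×1 + 7×5 = 111

Austin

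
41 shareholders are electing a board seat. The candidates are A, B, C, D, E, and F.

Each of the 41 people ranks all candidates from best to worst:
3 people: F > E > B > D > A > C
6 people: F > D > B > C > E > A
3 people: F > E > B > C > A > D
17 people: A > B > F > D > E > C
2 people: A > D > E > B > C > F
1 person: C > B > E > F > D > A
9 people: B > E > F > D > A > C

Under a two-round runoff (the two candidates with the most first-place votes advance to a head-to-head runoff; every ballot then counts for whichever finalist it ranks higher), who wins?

F

Round 1 first-place votes: A 19, B 9, C 1, D 0, E 0, F 12. A and F advance.
Runoff: A is ranked above F on 19 ballots, F above A on 22.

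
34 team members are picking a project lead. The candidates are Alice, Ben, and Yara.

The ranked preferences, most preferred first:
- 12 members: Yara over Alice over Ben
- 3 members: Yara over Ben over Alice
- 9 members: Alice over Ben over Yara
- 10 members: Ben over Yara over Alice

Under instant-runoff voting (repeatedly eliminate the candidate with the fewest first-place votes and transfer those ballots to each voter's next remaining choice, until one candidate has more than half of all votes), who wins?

Round 1: Alice 9, Ben 10, Yara 15. Alice eliminated.
Round 2: Ben 19, Yara 15. Ben has a majority (≥18).

Ben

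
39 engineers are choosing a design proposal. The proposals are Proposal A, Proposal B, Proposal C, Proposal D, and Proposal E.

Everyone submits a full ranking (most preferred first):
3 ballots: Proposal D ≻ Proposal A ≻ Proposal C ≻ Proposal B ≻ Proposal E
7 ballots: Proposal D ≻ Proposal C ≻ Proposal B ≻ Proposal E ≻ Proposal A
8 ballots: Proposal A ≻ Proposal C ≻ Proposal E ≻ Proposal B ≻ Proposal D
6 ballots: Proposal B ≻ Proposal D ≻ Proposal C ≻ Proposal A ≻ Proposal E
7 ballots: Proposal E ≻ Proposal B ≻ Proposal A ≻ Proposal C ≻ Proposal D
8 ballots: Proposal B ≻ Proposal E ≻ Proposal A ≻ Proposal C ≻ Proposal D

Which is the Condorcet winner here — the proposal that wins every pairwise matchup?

Proposal B vs Proposal A: 28–11
Proposal B vs Proposal C: 21–18
Proposal B vs Proposal D: 29–10
Proposal B vs Proposal E: 24–15
Proposal B beats every other proposal.

Proposal B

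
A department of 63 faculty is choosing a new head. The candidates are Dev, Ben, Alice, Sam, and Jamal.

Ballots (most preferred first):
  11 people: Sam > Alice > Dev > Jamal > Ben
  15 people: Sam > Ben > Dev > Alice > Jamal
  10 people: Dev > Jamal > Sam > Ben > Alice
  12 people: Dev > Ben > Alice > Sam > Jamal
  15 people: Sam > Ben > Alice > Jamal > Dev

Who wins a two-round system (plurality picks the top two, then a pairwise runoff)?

Round 1 first-place votes: Dev 22, Ben 0, Alice 0, Sam 41, Jamal 0. Sam and Dev advance.
Runoff: Sam is ranked above Dev on 41 ballots, Dev above Sam on 22.

Sam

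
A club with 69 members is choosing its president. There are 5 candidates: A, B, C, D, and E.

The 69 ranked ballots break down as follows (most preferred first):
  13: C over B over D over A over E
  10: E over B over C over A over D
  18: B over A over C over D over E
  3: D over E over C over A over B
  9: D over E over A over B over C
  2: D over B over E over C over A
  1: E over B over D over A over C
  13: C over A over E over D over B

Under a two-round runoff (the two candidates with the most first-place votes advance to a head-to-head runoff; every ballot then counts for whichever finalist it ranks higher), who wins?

Round 1 first-place votes: A 0, B 18, C 26, D 14, E 11. C and B advance.
Runoff: C is ranked above B on 29 ballots, B above C on 40.

B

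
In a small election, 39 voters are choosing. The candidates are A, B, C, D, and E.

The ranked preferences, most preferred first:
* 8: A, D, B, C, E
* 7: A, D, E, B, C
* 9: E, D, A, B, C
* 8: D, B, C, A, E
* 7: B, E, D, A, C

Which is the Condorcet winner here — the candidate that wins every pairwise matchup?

D

D vs A: 24–15
D vs B: 32–7
D vs C: 39–0
D vs E: 23–16
D beats every other candidate.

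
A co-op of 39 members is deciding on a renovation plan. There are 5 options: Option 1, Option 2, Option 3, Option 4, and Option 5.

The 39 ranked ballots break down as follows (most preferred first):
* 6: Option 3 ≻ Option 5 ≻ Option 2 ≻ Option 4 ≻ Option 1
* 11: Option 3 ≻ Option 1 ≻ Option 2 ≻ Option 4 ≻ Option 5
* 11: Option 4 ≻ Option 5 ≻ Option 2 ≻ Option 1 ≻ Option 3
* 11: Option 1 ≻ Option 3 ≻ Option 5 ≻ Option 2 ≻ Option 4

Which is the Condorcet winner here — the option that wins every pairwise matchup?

Option 1 vs Option 2: 22–17
Option 1 vs Option 3: 22–17
Option 1 vs Option 4: 22–17
Option 1 vs Option 5: 22–17
Option 1 beats every other option.

Option 1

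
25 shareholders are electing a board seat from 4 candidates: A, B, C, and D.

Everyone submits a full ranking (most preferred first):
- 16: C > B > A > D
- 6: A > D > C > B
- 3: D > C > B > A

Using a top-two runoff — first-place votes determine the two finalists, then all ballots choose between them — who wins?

C

Round 1 first-place votes: A 6, B 0, C 16, D 3. C and A advance.
Runoff: C is ranked above A on 19 ballots, A above C on 6.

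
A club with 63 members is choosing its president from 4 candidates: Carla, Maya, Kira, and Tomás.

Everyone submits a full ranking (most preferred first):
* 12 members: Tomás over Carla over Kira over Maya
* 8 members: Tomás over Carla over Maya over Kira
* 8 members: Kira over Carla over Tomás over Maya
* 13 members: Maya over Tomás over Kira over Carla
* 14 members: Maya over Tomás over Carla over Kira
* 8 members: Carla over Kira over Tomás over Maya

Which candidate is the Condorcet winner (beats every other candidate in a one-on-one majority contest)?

Tomás vs Carla: 47–16
Tomás vs Maya: 36–27
Tomás vs Kira: 47–16
Tomás beats every other candidate.

Tomás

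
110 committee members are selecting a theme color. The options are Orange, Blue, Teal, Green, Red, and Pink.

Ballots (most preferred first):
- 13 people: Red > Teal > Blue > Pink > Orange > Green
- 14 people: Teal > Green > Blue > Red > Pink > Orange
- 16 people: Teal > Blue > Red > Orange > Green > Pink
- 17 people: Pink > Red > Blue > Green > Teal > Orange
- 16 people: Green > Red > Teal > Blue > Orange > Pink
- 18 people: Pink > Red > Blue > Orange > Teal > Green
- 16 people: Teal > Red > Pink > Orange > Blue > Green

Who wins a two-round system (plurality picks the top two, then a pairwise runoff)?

Teal

Round 1 first-place votes: Orange 0, Blue 0, Teal 46, Green 16, Red 13, Pink 35. Teal and Pink advance.
Runoff: Teal is ranked above Pink on 75 ballots, Pink above Teal on 35.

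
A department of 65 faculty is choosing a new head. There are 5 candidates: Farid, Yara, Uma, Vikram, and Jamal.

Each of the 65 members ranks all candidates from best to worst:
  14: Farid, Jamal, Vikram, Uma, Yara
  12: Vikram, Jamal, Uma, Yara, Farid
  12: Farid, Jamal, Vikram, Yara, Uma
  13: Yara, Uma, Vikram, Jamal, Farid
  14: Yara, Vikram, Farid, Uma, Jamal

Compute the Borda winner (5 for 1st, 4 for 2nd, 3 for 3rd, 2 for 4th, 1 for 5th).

Farid: 14×5 + 12×1 + 12×5 + 13×1 + 14×3 = 197
Yara: 14×1 + 12×2 + 12×2 + 13×5 + 14×5 = 197
Uma: 14×2 + 12×3 + 12×1 + 13×4 + 14×2 = 156
Vikram: 14×3 + 12×5 + 12×3 + 13×3 + 14×4 = 233
Jamal: 14×4 + 12×4 + 12×4 + 13×2 + 14×1 = 192

Vikram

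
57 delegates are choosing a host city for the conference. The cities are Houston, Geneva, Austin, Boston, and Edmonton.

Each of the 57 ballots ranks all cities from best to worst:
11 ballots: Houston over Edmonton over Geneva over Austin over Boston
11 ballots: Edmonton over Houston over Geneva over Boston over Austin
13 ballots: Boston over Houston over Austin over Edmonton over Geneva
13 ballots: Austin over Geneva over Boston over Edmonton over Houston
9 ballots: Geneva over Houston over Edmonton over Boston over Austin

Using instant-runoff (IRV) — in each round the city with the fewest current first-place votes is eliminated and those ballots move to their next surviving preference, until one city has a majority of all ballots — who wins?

Houston

Round 1: Houston 11, Geneva 9, Austin 13, Boston 13, Edmonton 11. Geneva eliminated.
Round 2: Houston 20, Austin 13, Boston 13, Edmonton 11. Edmonton eliminated.
Round 3: Houston 31, Austin 13, Boston 13. Houston has a majority (≥29).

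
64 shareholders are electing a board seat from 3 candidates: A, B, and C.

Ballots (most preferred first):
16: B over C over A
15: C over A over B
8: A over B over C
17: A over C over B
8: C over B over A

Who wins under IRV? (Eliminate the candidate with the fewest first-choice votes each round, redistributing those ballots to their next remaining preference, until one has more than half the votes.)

Round 1: A 25, B 16, C 23. B eliminated.
Round 2: A 25, C 39. C has a majority (≥33).

C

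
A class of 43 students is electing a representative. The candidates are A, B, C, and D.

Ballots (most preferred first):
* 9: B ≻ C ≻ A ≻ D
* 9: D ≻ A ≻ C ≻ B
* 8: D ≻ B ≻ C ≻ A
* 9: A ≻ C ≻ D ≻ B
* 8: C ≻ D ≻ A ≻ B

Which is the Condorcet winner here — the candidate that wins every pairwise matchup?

C

C vs A: 25–18
C vs B: 26–17
C vs D: 26–17
C beats every other candidate.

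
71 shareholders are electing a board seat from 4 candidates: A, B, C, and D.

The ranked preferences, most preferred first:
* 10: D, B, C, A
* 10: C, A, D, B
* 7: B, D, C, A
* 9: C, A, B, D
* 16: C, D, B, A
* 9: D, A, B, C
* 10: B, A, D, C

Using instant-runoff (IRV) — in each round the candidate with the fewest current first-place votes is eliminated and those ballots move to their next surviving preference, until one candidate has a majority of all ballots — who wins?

D

Round 1: A 0, B 17, C 35, D 19. A eliminated.
Round 2: B 17, C 35, D 19. B eliminated.
Round 3: C 35, D 36. D has a majority (≥36).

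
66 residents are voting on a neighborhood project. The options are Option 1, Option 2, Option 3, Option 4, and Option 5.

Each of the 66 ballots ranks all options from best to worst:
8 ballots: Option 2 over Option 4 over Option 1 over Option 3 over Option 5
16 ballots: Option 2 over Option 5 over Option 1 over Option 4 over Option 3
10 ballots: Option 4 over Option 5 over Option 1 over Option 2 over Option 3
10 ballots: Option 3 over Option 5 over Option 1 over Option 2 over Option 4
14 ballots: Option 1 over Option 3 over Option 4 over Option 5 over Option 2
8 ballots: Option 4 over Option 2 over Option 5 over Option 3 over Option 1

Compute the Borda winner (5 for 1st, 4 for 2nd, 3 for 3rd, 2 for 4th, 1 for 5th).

Option 1

Option 1: 8×3 + 16×3 + 10×3 + 10×3 + 14×5 + 8×1 = 210
Option 2: 8×5 + 16×5 + 10×2 + 10×2 + 14×1 + 8×4 = 206
Option 3: 8×2 + 16×1 + 10×1 + 10×5 + 14×4 + 8×2 = 164
Option 4: 8×4 + 16×2 + 10×5 + 10×1 + 14×3 + 8×5 = 206
Option 5: 8×1 + 16×4 + 10×4 + 10×4 + 14×2 + 8×3 = 204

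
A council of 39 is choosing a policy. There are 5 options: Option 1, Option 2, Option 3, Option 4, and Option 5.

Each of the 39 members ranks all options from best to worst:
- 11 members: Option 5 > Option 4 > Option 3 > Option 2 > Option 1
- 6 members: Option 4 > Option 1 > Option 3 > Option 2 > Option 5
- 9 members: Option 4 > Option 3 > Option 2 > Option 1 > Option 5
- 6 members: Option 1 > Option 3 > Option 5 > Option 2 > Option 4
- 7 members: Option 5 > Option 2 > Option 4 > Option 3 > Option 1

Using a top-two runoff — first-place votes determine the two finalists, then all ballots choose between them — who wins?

Round 1 first-place votes: Option 1 6, Option 2 0, Option 3 0, Option 4 15, Option 5 18. Option 5 and Option 4 advance.
Runoff: Option 5 is ranked above Option 4 on 24 ballots, Option 4 above Option 5 on 15.

Option 5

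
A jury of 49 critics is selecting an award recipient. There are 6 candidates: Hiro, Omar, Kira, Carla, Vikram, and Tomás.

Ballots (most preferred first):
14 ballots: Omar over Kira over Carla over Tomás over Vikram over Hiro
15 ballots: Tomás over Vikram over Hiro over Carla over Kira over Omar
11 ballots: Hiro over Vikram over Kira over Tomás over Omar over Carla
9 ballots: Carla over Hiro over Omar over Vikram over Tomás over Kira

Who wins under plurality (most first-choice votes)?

Tomás

First-place votes: Hiro 11, Omar 14, Kira 0, Carla 9, Vikram 0, Tomás 15.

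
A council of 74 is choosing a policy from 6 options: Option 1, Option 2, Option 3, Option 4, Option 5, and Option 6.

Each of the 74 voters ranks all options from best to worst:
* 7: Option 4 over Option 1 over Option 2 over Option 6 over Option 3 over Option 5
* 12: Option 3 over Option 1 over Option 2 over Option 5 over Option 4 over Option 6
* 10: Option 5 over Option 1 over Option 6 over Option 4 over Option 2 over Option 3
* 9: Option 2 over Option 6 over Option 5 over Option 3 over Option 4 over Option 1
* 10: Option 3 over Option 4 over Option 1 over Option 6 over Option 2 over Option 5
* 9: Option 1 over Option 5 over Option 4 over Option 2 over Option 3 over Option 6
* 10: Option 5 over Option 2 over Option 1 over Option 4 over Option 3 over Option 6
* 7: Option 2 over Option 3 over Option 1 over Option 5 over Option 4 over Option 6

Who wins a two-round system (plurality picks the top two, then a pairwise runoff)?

Option 5

Round 1 first-place votes: Option 1 9, Option 2 16, Option 3 22, Option 4 7, Option 5 20, Option 6 0. Option 3 and Option 5 advance.
Runoff: Option 3 is ranked above Option 5 on 36 ballots, Option 5 above Option 3 on 38.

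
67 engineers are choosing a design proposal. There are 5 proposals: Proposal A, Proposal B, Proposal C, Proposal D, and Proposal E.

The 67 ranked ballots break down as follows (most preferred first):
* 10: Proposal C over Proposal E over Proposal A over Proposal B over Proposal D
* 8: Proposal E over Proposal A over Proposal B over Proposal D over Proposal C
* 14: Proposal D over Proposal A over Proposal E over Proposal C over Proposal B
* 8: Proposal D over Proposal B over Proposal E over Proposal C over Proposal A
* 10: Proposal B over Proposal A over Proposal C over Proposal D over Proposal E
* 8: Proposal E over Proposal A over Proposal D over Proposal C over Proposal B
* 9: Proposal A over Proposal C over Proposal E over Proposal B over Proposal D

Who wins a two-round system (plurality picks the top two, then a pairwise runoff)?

Proposal E

Round 1 first-place votes: Proposal A 9, Proposal B 10, Proposal C 10, Proposal D 22, Proposal E 16. Proposal D and Proposal E advance.
Runoff: Proposal D is ranked above Proposal E on 32 ballots, Proposal E above Proposal D on 35.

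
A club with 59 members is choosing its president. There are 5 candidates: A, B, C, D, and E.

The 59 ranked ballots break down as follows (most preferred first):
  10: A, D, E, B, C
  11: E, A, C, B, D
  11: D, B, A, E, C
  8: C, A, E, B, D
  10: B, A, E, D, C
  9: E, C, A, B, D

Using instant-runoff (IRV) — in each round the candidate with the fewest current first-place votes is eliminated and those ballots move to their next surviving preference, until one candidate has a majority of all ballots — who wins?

A

Round 1: A 10, B 10, C 8, D 11, E 20. C eliminated.
Round 2: A 18, B 10, D 11, E 20. B eliminated.
Round 3: A 28, D 11, E 20. D eliminated.
Round 4: A 39, E 20. A has a majority (≥30).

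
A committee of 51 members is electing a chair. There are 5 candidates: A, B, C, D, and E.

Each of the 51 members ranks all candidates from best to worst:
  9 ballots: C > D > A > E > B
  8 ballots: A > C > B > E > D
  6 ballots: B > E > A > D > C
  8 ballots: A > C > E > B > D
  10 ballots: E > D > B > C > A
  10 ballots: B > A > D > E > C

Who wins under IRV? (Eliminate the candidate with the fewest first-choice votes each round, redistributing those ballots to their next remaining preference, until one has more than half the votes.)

B

Round 1: A 16, B 16, C 9, D 0, E 10. D eliminated.
Round 2: A 16, B 16, C 9, E 10. C eliminated.
Round 3: A 25, B 16, E 10. E eliminated.
Round 4: A 25, B 26. B has a majority (≥26).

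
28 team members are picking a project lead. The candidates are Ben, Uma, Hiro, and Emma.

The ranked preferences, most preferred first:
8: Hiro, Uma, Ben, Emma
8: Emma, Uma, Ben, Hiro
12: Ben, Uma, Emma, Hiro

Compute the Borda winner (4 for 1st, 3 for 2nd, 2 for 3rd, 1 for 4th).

Uma

Ben: 8×2 + 8×2 + 12×4 = 80
Uma: 8×3 + 8×3 + 12×3 = 84
Hiro: 8×4 + 8×1 + 12×1 = 52
Emma: 8×1 + 8×4 + 12×2 = 64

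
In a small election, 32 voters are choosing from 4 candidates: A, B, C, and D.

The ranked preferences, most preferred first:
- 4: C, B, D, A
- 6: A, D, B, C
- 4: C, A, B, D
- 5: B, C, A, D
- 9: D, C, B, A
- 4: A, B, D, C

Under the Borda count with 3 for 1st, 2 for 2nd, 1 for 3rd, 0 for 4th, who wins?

C

A: 4×0 + 6×3 + 4×2 + 5×1 + 9×0 + 4×3 = 43
B: 4×2 + 6×1 + 4×1 + 5×3 + 9×1 + 4×2 = 50
C: 4×3 + 6×0 + 4×3 + 5×2 + 9×2 + 4×0 = 52
D: 4×1 + 6×2 + 4×0 + 5×0 + 9×3 + 4×1 = 47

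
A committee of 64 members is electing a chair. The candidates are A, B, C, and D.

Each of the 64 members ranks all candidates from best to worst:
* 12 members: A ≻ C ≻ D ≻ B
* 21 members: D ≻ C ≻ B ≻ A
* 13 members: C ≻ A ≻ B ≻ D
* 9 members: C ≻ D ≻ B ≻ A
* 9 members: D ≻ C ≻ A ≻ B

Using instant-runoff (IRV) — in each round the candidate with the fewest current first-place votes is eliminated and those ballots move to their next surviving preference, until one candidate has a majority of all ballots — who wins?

C

Round 1: A 12, B 0, C 22, D 30. B eliminated.
Round 2: A 12, C 22, D 30. A eliminated.
Round 3: C 34, D 30. C has a majority (≥33).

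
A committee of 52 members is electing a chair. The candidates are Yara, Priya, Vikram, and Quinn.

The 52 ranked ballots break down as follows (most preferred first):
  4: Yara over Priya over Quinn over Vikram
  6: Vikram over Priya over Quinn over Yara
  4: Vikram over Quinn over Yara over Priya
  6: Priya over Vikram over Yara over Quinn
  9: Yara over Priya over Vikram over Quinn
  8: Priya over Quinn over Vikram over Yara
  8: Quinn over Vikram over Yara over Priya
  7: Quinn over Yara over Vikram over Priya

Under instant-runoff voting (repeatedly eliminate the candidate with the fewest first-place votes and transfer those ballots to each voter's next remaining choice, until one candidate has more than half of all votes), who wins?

Priya

Round 1: Yara 13, Priya 14, Vikram 10, Quinn 15. Vikram eliminated.
Round 2: Yara 13, Priya 20, Quinn 19. Yara eliminated.
Round 3: Priya 33, Quinn 19. Priya has a majority (≥27).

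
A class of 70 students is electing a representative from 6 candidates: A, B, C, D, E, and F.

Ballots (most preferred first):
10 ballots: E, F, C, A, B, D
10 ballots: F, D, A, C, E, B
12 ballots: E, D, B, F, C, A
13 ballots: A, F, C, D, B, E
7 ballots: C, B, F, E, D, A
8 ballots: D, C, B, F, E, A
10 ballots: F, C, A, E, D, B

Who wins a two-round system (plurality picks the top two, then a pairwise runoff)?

F

Round 1 first-place votes: A 13, B 0, C 7, D 8, E 22, F 20. E and F advance.
Runoff: E is ranked above F on 22 ballots, F above E on 48.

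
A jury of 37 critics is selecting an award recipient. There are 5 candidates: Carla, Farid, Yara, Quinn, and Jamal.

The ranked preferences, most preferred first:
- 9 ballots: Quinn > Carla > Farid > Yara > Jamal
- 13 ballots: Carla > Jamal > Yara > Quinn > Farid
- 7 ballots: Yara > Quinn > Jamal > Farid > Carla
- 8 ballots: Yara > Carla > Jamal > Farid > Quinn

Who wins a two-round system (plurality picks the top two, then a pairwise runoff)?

Carla

Round 1 first-place votes: Carla 13, Farid 0, Yara 15, Quinn 9, Jamal 0. Yara and Carla advance.
Runoff: Yara is ranked above Carla on 15 ballots, Carla above Yara on 22.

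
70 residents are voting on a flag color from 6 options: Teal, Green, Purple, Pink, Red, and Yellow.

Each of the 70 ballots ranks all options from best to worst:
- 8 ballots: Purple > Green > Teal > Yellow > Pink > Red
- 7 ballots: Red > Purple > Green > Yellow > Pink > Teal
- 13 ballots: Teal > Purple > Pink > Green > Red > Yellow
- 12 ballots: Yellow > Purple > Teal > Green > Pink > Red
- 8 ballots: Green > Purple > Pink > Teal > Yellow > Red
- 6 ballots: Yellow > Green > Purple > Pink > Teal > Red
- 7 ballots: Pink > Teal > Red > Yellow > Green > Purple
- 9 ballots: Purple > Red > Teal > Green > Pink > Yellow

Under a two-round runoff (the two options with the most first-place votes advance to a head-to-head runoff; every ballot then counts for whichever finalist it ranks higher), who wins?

Round 1 first-place votes: Teal 13, Green 8, Purple 17, Pink 7, Red 7, Yellow 18. Yellow and Purple advance.
Runoff: Yellow is ranked above Purple on 25 ballots, Purple above Yellow on 45.

Purple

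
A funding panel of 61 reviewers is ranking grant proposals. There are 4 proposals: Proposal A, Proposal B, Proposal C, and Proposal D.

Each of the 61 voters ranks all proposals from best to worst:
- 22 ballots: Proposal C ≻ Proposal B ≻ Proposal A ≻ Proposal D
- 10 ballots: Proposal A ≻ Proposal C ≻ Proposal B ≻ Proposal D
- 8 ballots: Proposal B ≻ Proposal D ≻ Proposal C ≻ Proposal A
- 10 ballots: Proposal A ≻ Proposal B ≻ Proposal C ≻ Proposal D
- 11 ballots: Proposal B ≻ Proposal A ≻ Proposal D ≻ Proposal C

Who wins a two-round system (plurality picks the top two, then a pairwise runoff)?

Round 1 first-place votes: Proposal A 20, Proposal B 19, Proposal C 22, Proposal D 0. Proposal C and Proposal A advance.
Runoff: Proposal C is ranked above Proposal A on 30 ballots, Proposal A above Proposal C on 31.

Proposal A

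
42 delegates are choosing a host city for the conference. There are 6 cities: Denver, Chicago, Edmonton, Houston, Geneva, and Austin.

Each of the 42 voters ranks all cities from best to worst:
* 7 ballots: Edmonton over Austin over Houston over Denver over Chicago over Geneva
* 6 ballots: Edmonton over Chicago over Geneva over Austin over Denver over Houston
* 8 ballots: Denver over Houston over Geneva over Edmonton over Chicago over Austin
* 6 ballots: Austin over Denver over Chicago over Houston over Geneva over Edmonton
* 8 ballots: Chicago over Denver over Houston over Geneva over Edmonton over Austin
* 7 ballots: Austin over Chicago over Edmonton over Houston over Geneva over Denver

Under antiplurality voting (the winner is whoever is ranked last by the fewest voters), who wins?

Last-place votes: Denver 7, Chicago 0, Edmonton 6, Houston 6, Geneva 7, Austin 16.

Chicago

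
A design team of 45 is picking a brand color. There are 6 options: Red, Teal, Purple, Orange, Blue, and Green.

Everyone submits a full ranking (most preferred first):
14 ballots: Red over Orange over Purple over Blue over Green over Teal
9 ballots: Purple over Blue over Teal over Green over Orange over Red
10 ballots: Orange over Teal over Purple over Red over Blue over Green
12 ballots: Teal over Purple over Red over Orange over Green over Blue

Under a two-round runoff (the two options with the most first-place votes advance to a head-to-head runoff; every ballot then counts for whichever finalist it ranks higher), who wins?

Round 1 first-place votes: Red 14, Teal 12, Purple 9, Orange 10, Blue 0, Green 0. Red and Teal advance.
Runoff: Red is ranked above Teal on 14 ballots, Teal above Red on 31.

Teal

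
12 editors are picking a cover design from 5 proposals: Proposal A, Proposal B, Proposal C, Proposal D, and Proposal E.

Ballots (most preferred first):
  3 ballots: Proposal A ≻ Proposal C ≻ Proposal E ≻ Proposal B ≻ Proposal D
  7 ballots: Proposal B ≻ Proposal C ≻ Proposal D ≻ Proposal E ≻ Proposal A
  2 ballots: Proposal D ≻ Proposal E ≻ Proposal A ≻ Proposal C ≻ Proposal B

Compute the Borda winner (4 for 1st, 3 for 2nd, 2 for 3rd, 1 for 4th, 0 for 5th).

Proposal A: 3×4 + 7×0 + 2×2 = 16
Proposal B: 3×1 + 7×4 + 2×0 = 31
Proposal C: 3×3 + 7×3 + 2×1 = 32
Proposal D: 3×0 + 7×2 + 2×4 = 22
Proposal E: 3×2 + 7×1 + 2×3 = 19

Proposal C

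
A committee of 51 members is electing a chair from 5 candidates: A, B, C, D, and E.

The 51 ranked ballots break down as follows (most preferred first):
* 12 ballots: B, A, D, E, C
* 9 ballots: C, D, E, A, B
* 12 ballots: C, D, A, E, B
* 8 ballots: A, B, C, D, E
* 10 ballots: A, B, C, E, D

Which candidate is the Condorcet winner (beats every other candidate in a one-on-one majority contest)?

A vs B: 39–12
A vs C: 30–21
A vs D: 30–21
A vs E: 42–9
A beats every other candidate.

A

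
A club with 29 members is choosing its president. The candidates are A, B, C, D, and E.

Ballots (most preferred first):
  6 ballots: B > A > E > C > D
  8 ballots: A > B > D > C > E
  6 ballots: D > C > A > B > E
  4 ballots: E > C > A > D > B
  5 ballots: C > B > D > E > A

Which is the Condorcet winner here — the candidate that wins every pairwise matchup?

C vs A: 15–14
C vs B: 15–14
C vs D: 15–14
C vs E: 19–10
C beats every other candidate.

C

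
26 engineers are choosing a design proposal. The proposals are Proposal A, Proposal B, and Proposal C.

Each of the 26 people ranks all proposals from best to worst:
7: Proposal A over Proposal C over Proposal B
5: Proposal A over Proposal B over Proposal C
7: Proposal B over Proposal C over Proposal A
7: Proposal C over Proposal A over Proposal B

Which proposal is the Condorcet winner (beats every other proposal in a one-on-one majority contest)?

Proposal C vs Proposal A: 14–12
Proposal C vs Proposal B: 14–12
Proposal C beats every other proposal.

Proposal C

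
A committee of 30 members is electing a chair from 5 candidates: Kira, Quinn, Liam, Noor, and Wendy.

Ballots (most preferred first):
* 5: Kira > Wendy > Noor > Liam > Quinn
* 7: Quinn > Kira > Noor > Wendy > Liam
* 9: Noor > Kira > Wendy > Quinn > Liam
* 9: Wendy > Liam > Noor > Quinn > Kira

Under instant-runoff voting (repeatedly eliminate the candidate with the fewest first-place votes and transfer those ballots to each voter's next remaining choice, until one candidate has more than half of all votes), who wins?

Noor

Round 1: Kira 5, Quinn 7, Liam 0, Noor 9, Wendy 9. Liam eliminated.
Round 2: Kira 5, Quinn 7, Noor 9, Wendy 9. Kira eliminated.
Round 3: Quinn 7, Noor 9, Wendy 14. Quinn eliminated.
Round 4: Noor 16, Wendy 14. Noor has a majority (≥16).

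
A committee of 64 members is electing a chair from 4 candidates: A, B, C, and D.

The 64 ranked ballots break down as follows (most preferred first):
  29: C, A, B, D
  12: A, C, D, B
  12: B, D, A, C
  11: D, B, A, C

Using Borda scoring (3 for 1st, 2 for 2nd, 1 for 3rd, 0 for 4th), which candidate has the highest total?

A: 29×2 + 12×3 + 12×1 + 11×1 = 117
B: 29×1 + 12×0 + 12×3 + 11×2 = 87
C: 29×3 + 12×2 + 12×0 + 11×0 = 111
D: 29×0 + 12×1 + 12×2 + 11×3 = 69

A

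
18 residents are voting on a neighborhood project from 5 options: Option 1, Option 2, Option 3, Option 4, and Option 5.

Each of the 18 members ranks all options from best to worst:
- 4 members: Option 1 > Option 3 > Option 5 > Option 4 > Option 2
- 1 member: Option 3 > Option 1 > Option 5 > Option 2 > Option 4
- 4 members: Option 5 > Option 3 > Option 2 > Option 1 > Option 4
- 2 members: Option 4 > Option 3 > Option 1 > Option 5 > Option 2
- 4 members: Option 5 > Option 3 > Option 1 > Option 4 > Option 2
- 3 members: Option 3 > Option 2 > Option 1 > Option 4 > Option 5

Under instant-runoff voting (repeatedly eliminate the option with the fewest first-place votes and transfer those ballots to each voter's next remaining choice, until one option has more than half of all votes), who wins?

Round 1: Option 1 4, Option 2 0, Option 3 4, Option 4 2, Option 5 8. Option 2 eliminated.
Round 2: Option 1 4, Option 3 4, Option 4 2, Option 5 8. Option 4 eliminated.
Round 3: Option 1 4, Option 3 6, Option 5 8. Option 1 eliminated.
Round 4: Option 3 10, Option 5 8. Option 3 has a majority (≥10).

Option 3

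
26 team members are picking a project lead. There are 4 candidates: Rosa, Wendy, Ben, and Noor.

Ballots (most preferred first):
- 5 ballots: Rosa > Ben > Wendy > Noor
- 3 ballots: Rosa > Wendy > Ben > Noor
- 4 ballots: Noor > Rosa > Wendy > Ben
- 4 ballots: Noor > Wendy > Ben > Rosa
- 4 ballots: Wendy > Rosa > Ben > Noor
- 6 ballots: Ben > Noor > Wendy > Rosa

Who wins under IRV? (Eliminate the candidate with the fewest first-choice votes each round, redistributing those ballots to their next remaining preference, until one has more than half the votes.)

Round 1: Rosa 8, Wendy 4, Ben 6, Noor 8. Wendy eliminated.
Round 2: Rosa 12, Ben 6, Noor 8. Ben eliminated.
Round 3: Rosa 12, Noor 14. Noor has a majority (≥14).

Noor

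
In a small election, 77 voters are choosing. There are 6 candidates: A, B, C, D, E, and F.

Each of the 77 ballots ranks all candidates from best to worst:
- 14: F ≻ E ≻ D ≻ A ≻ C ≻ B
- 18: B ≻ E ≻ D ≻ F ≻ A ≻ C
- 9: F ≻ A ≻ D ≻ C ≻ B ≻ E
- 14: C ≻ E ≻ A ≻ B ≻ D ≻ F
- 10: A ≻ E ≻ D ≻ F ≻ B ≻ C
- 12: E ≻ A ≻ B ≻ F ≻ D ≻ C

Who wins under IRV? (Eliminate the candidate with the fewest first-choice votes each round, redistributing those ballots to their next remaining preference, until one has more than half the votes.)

E

Round 1: A 10, B 18, C 14, D 0, E 12, F 23. D eliminated.
Round 2: A 10, B 18, C 14, E 12, F 23. A eliminated.
Round 3: B 18, C 14, E 22, F 23. C eliminated.
Round 4: B 18, E 36, F 23. B eliminated.
Round 5: E 54, F 23. E has a majority (≥39).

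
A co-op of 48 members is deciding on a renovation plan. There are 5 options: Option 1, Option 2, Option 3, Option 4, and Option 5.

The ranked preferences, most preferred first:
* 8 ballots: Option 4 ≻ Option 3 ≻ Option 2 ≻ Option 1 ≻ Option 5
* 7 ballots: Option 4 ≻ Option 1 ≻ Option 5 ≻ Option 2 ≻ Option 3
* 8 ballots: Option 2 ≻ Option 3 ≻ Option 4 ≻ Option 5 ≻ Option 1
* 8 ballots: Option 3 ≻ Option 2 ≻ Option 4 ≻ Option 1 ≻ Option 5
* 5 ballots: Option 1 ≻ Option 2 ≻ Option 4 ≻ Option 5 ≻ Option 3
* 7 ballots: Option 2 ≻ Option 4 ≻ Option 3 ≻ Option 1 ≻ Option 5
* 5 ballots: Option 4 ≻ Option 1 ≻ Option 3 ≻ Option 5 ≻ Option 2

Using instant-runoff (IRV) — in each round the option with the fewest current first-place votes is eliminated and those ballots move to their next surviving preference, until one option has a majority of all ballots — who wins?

Option 2

Round 1: Option 1 5, Option 2 15, Option 3 8, Option 4 20, Option 5 0. Option 5 eliminated.
Round 2: Option 1 5, Option 2 15, Option 3 8, Option 4 20. Option 1 eliminated.
Round 3: Option 2 20, Option 3 8, Option 4 20. Option 3 eliminated.
Round 4: Option 2 28, Option 4 20. Option 2 has a majority (≥25).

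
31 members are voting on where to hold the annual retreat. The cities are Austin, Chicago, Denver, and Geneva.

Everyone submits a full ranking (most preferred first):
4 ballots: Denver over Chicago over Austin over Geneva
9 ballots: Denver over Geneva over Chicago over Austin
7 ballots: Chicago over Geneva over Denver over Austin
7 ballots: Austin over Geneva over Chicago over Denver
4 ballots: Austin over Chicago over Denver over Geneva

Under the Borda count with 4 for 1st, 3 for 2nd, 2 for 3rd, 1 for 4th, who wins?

Austin: 4×2 + 9×1 + 7×1 + 7×4 + 4×4 = 68
Chicago: 4×3 + 9×2 + 7×4 + 7×2 + 4×3 = 84
Denver: 4×4 + 9×4 + 7×2 + 7×1 + 4×2 = 81
Geneva: 4×1 + 9×3 + 7×3 + 7×3 + 4×1 = 77

Chicago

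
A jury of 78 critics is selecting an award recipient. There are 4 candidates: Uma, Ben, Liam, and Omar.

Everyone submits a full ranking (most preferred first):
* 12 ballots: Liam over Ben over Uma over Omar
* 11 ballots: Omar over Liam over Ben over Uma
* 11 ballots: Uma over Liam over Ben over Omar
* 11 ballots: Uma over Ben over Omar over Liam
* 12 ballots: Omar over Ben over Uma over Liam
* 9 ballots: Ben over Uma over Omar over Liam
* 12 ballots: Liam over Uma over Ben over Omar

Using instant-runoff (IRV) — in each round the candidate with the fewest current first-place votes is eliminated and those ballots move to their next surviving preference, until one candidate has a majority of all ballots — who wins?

Round 1: Uma 22, Ben 9, Liam 24, Omar 23. Ben eliminated.
Round 2: Uma 31, Liam 24, Omar 23. Omar eliminated.
Round 3: Uma 43, Liam 35. Uma has a majority (≥40).

Uma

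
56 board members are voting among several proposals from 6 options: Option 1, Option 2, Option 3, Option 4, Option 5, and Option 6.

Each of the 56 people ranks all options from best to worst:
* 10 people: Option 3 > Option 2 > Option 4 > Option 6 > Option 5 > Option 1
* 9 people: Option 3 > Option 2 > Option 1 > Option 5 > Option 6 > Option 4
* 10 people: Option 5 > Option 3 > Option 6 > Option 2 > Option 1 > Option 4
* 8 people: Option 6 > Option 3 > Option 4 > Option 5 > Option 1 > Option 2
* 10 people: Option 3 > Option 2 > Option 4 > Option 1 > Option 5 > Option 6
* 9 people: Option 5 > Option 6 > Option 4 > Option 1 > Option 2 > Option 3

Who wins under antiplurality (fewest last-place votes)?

Last-place votes: Option 1 10, Option 2 8, Option 3 9, Option 4 19, Option 5 0, Option 6 10.

Option 5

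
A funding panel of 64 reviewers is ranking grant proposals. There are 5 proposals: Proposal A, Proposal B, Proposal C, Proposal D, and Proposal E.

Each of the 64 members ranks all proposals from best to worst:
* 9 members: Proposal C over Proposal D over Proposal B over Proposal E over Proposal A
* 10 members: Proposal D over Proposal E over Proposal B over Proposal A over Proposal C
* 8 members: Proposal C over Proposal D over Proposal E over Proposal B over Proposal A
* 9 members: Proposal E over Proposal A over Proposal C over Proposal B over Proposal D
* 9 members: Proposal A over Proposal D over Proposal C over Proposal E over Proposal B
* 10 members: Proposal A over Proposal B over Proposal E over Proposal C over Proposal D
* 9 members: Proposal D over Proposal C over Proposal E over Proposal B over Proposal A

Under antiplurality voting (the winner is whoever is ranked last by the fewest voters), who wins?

Last-place votes: Proposal A 26, Proposal B 9, Proposal C 10, Proposal D 19, Proposal E 0.

Proposal E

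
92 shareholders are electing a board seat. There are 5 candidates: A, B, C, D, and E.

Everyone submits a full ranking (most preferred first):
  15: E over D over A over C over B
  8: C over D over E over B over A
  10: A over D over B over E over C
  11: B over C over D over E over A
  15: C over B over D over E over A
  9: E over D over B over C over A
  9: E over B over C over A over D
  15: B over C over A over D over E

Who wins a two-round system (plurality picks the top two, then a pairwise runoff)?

Round 1 first-place votes: A 10, B 26, C 23, D 0, E 33. E and B advance.
Runoff: E is ranked above B on 41 ballots, B above E on 51.

B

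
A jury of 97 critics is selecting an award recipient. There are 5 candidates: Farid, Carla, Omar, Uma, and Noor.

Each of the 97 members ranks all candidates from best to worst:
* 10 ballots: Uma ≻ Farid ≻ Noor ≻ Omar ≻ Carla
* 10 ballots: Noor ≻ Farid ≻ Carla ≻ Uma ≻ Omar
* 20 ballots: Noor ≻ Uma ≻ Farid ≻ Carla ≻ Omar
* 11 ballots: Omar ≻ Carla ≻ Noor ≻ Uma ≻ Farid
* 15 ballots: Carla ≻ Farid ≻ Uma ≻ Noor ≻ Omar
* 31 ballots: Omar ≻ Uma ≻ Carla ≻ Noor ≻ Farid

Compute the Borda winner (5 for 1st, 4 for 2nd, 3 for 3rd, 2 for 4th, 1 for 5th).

Farid: 10×4 + 10×4 + 20×3 + 11×1 + 15×4 + 31×1 = 242
Carla: 10×1 + 10×3 + 20×2 + 11×4 + 15×5 + 31×3 = 292
Omar: 10×2 + 10×1 + 20×1 + 11×5 + 15×1 + 31×5 = 275
Uma: 10×5 + 10×2 + 20×4 + 11×2 + 15×3 + 31×4 = 341
Noor: 10×3 + 10×5 + 20×5 + 11×3 + 15×2 + 31×2 = 305

Uma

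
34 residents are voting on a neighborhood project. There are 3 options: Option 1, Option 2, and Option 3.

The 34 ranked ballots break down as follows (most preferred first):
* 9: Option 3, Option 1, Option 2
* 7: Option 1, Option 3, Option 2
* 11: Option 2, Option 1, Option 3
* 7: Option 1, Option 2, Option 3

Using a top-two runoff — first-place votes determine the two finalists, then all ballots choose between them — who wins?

Option 1

Round 1 first-place votes: Option 1 14, Option 2 11, Option 3 9. Option 1 and Option 2 advance.
Runoff: Option 1 is ranked above Option 2 on 23 ballots, Option 2 above Option 1 on 11.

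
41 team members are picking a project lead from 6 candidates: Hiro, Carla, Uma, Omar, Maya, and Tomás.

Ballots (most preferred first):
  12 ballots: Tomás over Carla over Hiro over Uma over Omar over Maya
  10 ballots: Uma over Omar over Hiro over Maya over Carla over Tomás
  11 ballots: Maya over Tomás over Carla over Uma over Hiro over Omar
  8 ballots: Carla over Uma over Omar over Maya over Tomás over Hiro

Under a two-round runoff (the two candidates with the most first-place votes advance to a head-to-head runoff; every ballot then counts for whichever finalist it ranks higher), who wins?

Maya

Round 1 first-place votes: Hiro 0, Carla 8, Uma 10, Omar 0, Maya 11, Tomás 12. Tomás and Maya advance.
Runoff: Tomás is ranked above Maya on 12 ballots, Maya above Tomás on 29.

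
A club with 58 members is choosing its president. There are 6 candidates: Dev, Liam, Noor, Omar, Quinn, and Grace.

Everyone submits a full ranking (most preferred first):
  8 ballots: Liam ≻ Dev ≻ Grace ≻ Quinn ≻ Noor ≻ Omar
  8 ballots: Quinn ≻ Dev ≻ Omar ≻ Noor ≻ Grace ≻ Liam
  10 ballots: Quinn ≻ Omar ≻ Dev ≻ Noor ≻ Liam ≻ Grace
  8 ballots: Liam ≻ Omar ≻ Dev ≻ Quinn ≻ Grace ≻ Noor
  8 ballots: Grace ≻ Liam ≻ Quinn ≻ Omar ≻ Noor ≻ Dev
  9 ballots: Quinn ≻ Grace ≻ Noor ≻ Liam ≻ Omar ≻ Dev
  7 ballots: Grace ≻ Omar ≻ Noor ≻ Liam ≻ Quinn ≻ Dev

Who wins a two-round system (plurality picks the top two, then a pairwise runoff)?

Round 1 first-place votes: Dev 0, Liam 16, Noor 0, Omar 0, Quinn 27, Grace 15. Quinn and Liam advance.
Runoff: Quinn is ranked above Liam on 27 ballots, Liam above Quinn on 31.

Liam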